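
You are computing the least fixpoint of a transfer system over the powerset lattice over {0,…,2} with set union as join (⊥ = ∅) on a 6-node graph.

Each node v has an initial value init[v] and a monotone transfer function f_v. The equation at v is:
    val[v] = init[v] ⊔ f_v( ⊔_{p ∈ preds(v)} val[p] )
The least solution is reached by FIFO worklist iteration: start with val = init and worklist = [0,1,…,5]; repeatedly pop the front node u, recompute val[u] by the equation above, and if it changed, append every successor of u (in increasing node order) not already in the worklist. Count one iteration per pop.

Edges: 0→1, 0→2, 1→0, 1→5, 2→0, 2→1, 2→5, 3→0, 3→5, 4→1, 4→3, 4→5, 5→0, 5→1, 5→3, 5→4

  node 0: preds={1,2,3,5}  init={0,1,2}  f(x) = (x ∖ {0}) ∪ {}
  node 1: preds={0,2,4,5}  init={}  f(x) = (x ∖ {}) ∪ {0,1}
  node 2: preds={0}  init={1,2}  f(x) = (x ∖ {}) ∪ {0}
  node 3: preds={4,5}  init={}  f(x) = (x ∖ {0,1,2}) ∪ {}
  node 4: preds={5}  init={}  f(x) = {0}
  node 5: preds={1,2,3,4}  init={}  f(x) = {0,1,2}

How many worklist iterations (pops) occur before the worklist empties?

Iteration log — 10 steps:
  step 1. node 0  ⊔preds={1,2}  new={0,1,2}  stable
  step 2. node 1  ⊔preds={0,1,2}  new={0,1,2}  old={}  +wl: 0
  step 3. node 2  ⊔preds={0,1,2}  new={0,1,2}  old={1,2}  +wl: 1
  step 4. node 3  ⊔preds={}  new={}  stable
  step 5. node 4  ⊔preds={}  new={0}  old={}  +wl: 3
  step 6. node 5  ⊔preds={0,1,2}  new={0,1,2}  old={}  +wl: 4
  step 7. node 0  ⊔preds={0,1,2}  new={0,1,2}  stable
  step 8. node 1  ⊔preds={0,1,2}  new={0,1,2}  stable
  step 9. node 3  ⊔preds={0,1,2}  new={}  stable
  step 10. node 4  ⊔preds={0,1,2}  new={0}  stable

Least fixpoint reached:
  node 0: {0,1,2}
  node 1: {0,1,2}
  node 2: {0,1,2}
  node 3: {}
  node 4: {0}
  node 5: {0,1,2}

10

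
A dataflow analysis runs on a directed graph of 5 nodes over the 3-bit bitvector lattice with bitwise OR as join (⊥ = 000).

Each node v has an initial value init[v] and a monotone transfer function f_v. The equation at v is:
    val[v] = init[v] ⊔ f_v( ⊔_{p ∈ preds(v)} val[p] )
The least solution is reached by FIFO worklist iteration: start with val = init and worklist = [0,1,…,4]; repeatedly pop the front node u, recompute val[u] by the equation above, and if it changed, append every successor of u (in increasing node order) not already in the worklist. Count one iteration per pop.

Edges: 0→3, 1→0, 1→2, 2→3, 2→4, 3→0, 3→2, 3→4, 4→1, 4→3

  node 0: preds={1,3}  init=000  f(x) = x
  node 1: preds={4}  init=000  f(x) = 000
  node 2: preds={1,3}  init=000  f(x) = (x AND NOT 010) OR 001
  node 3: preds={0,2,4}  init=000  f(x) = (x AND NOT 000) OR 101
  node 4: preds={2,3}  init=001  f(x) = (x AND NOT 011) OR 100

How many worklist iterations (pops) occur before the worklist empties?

10

Worklist (10 pops):
  #1 pop 0: in=000 → 000 (no change)
  #2 pop 1: in=001 → 000 (no change)
  #3 pop 2: in=000 → 001 (was 000); enqueue []
  #4 pop 3: in=001 → 101 (was 000); enqueue [0,2]
  #5 pop 4: in=101 → 101 (was 001); enqueue [1,3]
  #6 pop 0: in=101 → 101 (was 000); enqueue []
  #7 pop 2: in=101 → 101 (was 001); enqueue [4]
  #8 pop 1: in=101 → 000 (no change)
  #9 pop 3: in=101 → 101 (no change)
  #10 pop 4: in=101 → 101 (no change)

Fixpoint:
  val[0] = 101
  val[1] = 000
  val[2] = 101
  val[3] = 101
  val[4] = 101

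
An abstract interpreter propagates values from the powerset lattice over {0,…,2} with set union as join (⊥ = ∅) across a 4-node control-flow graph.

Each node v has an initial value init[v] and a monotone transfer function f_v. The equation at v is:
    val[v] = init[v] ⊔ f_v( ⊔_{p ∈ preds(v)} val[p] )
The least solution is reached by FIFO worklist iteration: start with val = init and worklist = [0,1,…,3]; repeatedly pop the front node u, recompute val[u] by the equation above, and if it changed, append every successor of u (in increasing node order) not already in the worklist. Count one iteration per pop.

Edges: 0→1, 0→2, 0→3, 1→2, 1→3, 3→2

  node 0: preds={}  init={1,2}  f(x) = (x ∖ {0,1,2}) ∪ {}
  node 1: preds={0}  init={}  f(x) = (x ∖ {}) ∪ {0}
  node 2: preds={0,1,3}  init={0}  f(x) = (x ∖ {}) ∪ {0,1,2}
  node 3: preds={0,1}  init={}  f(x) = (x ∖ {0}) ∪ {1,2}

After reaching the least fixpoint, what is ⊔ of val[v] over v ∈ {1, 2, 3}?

{0,1,2}

Iteration log — 5 steps:
  step 1. node 0  ⊔preds={}  new={1,2}  stable
  step 2. node 1  ⊔preds={1,2}  new={0,1,2}  old={}  +wl: 
  step 3. node 2  ⊔preds={0,1,2}  new={0,1,2}  old={0}  +wl: 
  step 4. node 3  ⊔preds={0,1,2}  new={1,2}  old={}  +wl: 2
  step 5. node 2  ⊔preds={0,1,2}  new={0,1,2}  stable

Least fixpoint reached:
  node 0: {1,2}
  node 1: {0,1,2}
  node 2: {0,1,2}
  node 3: {1,2}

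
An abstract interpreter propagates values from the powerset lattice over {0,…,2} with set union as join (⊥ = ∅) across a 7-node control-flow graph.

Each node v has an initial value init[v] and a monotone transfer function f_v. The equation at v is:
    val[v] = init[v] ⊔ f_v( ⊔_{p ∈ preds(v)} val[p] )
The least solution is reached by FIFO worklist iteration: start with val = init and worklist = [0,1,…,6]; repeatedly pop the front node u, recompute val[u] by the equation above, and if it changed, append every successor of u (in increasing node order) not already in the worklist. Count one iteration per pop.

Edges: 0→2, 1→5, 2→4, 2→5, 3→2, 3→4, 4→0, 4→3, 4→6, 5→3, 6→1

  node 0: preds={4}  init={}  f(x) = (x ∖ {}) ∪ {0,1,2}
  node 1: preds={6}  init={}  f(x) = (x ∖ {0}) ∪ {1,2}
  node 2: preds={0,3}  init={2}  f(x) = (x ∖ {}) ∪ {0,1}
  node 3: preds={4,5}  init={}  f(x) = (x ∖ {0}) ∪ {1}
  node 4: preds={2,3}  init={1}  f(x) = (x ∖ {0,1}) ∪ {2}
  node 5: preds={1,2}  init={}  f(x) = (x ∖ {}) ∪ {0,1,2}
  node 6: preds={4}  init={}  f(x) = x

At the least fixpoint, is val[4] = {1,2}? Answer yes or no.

yes

Worklist (13 pops):
  #1 pop 0: in={1} → {0,1,2} (was {}); enqueue []
  #2 pop 1: in={} → {1,2} (was {}); enqueue []
  #3 pop 2: in={0,1,2} → {0,1,2} (was {2}); enqueue []
  #4 pop 3: in={1} → {1} (was {}); enqueue [2]
  #5 pop 4: in={0,1,2} → {1,2} (was {1}); enqueue [0,3]
  #6 pop 5: in={0,1,2} → {0,1,2} (was {}); enqueue []
  #7 pop 6: in={1,2} → {1,2} (was {}); enqueue [1]
  #8 pop 2: in={0,1,2} → {0,1,2} (no change)
  #9 pop 0: in={1,2} → {0,1,2} (no change)
  #10 pop 3: in={0,1,2} → {1,2} (was {1}); enqueue [2,4]
  #11 pop 1: in={1,2} → {1,2} (no change)
  #12 pop 2: in={0,1,2} → {0,1,2} (no change)
  #13 pop 4: in={0,1,2} → {1,2} (no change)

Fixpoint:
  val[0] = {0,1,2}
  val[1] = {1,2}
  val[2] = {0,1,2}
  val[3] = {1,2}
  val[4] = {1,2}
  val[5] = {0,1,2}
  val[6] = {1,2}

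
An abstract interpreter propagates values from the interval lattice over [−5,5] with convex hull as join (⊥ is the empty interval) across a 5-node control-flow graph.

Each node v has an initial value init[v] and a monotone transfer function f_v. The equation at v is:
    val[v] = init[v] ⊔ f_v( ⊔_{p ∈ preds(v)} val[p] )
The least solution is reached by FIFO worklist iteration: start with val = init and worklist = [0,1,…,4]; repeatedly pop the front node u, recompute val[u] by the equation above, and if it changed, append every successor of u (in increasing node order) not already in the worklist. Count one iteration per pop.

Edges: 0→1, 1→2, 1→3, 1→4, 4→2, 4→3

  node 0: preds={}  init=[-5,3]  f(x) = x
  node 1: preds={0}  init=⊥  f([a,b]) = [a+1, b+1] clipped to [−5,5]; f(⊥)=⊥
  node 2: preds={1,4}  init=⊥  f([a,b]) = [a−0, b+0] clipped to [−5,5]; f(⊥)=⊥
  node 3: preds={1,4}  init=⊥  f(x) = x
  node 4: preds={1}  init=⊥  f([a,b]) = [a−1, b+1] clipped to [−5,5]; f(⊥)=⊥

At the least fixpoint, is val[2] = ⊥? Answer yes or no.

Trace (7 dequeues):
  [1] u=0 | in ⊥ | out [-5,3] | ==
  [2] u=1 | in [-5,3] | out [-4,4] | prev ⊥ | push {}
  [3] u=2 | in [-4,4] | out [-4,4] | prev ⊥ | push {}
  [4] u=3 | in [-4,4] | out [-4,4] | prev ⊥ | push {}
  [5] u=4 | in [-4,4] | out [-5,5] | prev ⊥ | push {2,3}
  [6] u=2 | in [-5,5] | out [-5,5] | prev [-4,4] | push {}
  [7] u=3 | in [-5,5] | out [-5,5] | prev [-4,4] | push {}

Converged values:
  [0] [-5,3]
  [1] [-4,4]
  [2] [-5,5]
  [3] [-5,5]
  [4] [-5,5]

no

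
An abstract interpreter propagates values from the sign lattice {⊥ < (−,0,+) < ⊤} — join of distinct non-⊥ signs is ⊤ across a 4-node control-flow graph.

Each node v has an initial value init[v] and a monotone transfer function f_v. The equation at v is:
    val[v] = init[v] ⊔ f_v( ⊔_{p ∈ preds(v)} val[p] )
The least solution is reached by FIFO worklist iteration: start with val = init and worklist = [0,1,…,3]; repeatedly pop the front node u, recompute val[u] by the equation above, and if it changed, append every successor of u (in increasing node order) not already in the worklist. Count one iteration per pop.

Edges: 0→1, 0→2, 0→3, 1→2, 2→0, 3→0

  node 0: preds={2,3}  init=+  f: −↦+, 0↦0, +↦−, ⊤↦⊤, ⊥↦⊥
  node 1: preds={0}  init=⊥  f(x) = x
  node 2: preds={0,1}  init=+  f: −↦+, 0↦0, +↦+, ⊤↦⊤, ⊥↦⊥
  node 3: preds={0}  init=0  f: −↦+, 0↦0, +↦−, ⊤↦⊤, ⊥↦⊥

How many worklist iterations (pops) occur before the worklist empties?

5

Iteration log — 5 steps:
  step 1. node 0  ⊔preds=⊤  new=⊤  old=+  +wl: 
  step 2. node 1  ⊔preds=⊤  new=⊤  old=⊥  +wl: 
  step 3. node 2  ⊔preds=⊤  new=⊤  old=+  +wl: 0
  step 4. node 3  ⊔preds=⊤  new=⊤  old=0  +wl: 
  step 5. node 0  ⊔preds=⊤  new=⊤  stable

Least fixpoint reached:
  node 0: ⊤
  node 1: ⊤
  node 2: ⊤
  node 3: ⊤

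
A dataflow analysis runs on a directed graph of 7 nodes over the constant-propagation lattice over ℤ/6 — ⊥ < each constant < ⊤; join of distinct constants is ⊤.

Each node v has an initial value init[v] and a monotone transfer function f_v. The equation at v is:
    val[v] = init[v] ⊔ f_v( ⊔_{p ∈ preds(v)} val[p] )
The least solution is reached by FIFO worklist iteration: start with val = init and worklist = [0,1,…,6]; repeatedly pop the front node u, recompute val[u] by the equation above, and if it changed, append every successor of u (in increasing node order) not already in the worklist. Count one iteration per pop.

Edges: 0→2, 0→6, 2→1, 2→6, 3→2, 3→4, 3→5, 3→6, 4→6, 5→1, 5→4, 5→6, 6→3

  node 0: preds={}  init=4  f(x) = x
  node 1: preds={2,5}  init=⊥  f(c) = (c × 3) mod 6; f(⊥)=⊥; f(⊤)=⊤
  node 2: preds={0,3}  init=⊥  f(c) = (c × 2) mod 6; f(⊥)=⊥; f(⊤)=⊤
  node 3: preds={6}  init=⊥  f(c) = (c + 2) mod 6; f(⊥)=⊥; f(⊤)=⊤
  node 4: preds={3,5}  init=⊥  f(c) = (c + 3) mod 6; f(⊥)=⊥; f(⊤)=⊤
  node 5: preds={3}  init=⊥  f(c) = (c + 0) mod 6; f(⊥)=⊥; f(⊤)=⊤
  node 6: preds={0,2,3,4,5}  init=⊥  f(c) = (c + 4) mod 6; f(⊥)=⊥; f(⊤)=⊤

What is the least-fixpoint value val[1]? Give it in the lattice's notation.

Worklist (15 pops):
  #1 pop 0: in=⊥ → 4 (no change)
  #2 pop 1: in=⊥ → ⊥ (no change)
  #3 pop 2: in=4 → 2 (was ⊥); enqueue [1]
  #4 pop 3: in=⊥ → ⊥ (no change)
  #5 pop 4: in=⊥ → ⊥ (no change)
  #6 pop 5: in=⊥ → ⊥ (no change)
  #7 pop 6: in=⊤ → ⊤ (was ⊥); enqueue [3]
  #8 pop 1: in=2 → 0 (was ⊥); enqueue []
  #9 pop 3: in=⊤ → ⊤ (was ⊥); enqueue [2,4,5,6]
  #10 pop 2: in=⊤ → ⊤ (was 2); enqueue [1]
  #11 pop 4: in=⊤ → ⊤ (was ⊥); enqueue []
  #12 pop 5: in=⊤ → ⊤ (was ⊥); enqueue [4]
  #13 pop 6: in=⊤ → ⊤ (no change)
  #14 pop 1: in=⊤ → ⊤ (was 0); enqueue []
  #15 pop 4: in=⊤ → ⊤ (no change)

Fixpoint:
  val[0] = 4
  val[1] = ⊤
  val[2] = ⊤
  val[3] = ⊤
  val[4] = ⊤
  val[5] = ⊤
  val[6] = ⊤

⊤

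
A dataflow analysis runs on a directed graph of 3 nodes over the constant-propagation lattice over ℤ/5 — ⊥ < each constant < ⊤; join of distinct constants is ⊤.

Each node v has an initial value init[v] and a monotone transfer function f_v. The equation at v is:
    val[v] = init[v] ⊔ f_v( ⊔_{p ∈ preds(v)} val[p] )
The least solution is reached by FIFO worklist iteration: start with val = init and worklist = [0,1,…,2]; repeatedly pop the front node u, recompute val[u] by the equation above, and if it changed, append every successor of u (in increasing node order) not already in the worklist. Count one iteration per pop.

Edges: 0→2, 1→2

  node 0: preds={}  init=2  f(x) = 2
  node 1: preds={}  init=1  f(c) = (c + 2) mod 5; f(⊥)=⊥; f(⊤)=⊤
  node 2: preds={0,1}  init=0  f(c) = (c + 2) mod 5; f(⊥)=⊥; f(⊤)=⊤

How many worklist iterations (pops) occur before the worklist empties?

3

Iteration log — 3 steps:
  step 1. node 0  ⊔preds=⊥  new=2  stable
  step 2. node 1  ⊔preds=⊥  new=1  stable
  step 3. node 2  ⊔preds=⊤  new=⊤  old=0  +wl: 

Least fixpoint reached:
  node 0: 2
  node 1: 1
  node 2: ⊤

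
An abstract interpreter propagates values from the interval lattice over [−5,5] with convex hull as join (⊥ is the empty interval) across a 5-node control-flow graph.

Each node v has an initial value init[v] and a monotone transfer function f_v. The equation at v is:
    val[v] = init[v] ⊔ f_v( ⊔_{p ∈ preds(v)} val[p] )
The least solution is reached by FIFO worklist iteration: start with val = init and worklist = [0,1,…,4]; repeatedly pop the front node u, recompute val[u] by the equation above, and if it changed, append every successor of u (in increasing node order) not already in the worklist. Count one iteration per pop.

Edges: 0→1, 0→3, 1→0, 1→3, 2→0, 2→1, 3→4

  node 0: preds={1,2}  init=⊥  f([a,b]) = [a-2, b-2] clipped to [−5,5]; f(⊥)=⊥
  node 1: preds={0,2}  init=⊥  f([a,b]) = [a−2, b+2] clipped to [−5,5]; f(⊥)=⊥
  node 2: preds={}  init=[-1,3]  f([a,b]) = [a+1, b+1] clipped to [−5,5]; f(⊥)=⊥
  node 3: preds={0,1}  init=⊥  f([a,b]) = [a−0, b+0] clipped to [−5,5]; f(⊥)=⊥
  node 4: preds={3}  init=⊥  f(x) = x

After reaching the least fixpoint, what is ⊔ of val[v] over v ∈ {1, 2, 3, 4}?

[-5,5]

Worklist (8 pops):
  #1 pop 0: in=[-1,3] → [-3,1] (was ⊥); enqueue []
  #2 pop 1: in=[-3,3] → [-5,5] (was ⊥); enqueue [0]
  #3 pop 2: in=⊥ → [-1,3] (no change)
  #4 pop 3: in=[-5,5] → [-5,5] (was ⊥); enqueue []
  #5 pop 4: in=[-5,5] → [-5,5] (was ⊥); enqueue []
  #6 pop 0: in=[-5,5] → [-5,3] (was [-3,1]); enqueue [1,3]
  #7 pop 1: in=[-5,3] → [-5,5] (no change)
  #8 pop 3: in=[-5,5] → [-5,5] (no change)

Fixpoint:
  val[0] = [-5,3]
  val[1] = [-5,5]
  val[2] = [-1,3]
  val[3] = [-5,5]
  val[4] = [-5,5]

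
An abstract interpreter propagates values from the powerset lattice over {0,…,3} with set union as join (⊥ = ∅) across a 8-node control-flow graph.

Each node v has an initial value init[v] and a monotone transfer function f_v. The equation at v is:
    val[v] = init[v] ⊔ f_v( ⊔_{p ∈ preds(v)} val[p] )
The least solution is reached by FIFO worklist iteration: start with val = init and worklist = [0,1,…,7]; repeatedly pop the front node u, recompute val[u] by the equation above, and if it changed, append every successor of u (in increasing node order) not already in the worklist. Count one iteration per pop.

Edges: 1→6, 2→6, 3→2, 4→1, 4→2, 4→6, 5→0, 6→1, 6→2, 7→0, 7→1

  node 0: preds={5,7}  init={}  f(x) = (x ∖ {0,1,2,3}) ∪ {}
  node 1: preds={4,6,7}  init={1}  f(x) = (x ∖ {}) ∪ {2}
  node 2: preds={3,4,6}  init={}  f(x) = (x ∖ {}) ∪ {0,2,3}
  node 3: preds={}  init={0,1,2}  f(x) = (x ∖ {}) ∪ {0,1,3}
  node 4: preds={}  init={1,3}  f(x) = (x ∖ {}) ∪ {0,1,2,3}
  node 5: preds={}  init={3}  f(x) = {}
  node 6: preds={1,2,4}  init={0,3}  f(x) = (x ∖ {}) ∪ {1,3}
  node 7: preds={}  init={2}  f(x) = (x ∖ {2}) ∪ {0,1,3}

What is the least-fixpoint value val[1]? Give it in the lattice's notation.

{0,1,2,3}

Worklist (11 pops):
  #1 pop 0: in={2,3} → {} (no change)
  #2 pop 1: in={0,1,2,3} → {0,1,2,3} (was {1}); enqueue []
  #3 pop 2: in={0,1,2,3} → {0,1,2,3} (was {}); enqueue []
  #4 pop 3: in={} → {0,1,2,3} (was {0,1,2}); enqueue [2]
  #5 pop 4: in={} → {0,1,2,3} (was {1,3}); enqueue [1]
  #6 pop 5: in={} → {3} (no change)
  #7 pop 6: in={0,1,2,3} → {0,1,2,3} (was {0,3}); enqueue []
  #8 pop 7: in={} → {0,1,2,3} (was {2}); enqueue [0]
  #9 pop 2: in={0,1,2,3} → {0,1,2,3} (no change)
  #10 pop 1: in={0,1,2,3} → {0,1,2,3} (no change)
  #11 pop 0: in={0,1,2,3} → {} (no change)

Fixpoint:
  val[0] = {}
  val[1] = {0,1,2,3}
  val[2] = {0,1,2,3}
  val[3] = {0,1,2,3}
  val[4] = {0,1,2,3}
  val[5] = {3}
  val[6] = {0,1,2,3}
  val[7] = {0,1,2,3}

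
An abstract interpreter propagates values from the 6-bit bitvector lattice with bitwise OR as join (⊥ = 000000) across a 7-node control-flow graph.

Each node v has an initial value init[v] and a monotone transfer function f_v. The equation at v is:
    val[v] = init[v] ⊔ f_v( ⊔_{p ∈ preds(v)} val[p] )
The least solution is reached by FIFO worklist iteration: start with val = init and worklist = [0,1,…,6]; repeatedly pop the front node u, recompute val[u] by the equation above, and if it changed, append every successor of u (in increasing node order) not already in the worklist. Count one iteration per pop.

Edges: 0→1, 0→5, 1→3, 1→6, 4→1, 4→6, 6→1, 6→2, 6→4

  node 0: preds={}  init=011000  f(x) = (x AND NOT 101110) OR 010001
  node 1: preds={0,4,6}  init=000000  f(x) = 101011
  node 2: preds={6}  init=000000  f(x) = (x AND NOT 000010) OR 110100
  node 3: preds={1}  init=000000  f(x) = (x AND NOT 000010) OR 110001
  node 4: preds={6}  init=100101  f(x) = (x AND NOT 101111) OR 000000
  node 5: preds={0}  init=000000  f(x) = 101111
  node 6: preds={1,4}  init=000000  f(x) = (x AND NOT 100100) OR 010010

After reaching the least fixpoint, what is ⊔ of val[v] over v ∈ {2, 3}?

Trace (12 dequeues):
  [1] u=0 | in 000000 | out 011001 | prev 011000 | push {}
  [2] u=1 | in 111101 | out 101011 | prev 000000 | push {}
  [3] u=2 | in 000000 | out 110100 | prev 000000 | push {}
  [4] u=3 | in 101011 | out 111001 | prev 000000 | push {}
  [5] u=4 | in 000000 | out 100101 | ==
  [6] u=5 | in 011001 | out 101111 | prev 000000 | push {}
  [7] u=6 | in 101111 | out 011011 | prev 000000 | push {1,2,4}
  [8] u=1 | in 111111 | out 101011 | ==
  [9] u=2 | in 011011 | out 111101 | prev 110100 | push {}
  [10] u=4 | in 011011 | out 110101 | prev 100101 | push {1,6}
  [11] u=1 | in 111111 | out 101011 | ==
  [12] u=6 | in 111111 | out 011011 | ==

Converged values:
  [0] 011001
  [1] 101011
  [2] 111101
  [3] 111001
  [4] 110101
  [5] 101111
  [6] 011011

111101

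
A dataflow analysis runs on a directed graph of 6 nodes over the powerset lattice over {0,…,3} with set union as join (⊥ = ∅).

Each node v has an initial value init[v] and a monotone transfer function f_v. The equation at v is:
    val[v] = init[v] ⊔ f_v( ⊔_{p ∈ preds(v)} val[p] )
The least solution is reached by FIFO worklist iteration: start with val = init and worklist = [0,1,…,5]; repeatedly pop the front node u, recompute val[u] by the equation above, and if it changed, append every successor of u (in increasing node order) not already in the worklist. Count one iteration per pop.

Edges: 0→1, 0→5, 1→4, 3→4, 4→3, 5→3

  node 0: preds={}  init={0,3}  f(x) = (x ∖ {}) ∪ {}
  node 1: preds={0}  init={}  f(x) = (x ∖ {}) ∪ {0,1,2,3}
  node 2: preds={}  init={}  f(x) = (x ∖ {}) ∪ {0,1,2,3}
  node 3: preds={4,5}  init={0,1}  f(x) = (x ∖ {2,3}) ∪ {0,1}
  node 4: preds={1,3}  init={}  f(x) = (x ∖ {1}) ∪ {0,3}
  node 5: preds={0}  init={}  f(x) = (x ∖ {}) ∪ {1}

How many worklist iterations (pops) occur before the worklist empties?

Trace (7 dequeues):
  [1] u=0 | in {} | out {0,3} | ==
  [2] u=1 | in {0,3} | out {0,1,2,3} | prev {} | push {}
  [3] u=2 | in {} | out {0,1,2,3} | prev {} | push {}
  [4] u=3 | in {} | out {0,1} | ==
  [5] u=4 | in {0,1,2,3} | out {0,2,3} | prev {} | push {3}
  [6] u=5 | in {0,3} | out {0,1,3} | prev {} | push {}
  [7] u=3 | in {0,1,2,3} | out {0,1} | ==

Converged values:
  [0] {0,3}
  [1] {0,1,2,3}
  [2] {0,1,2,3}
  [3] {0,1}
  [4] {0,2,3}
  [5] {0,1,3}

7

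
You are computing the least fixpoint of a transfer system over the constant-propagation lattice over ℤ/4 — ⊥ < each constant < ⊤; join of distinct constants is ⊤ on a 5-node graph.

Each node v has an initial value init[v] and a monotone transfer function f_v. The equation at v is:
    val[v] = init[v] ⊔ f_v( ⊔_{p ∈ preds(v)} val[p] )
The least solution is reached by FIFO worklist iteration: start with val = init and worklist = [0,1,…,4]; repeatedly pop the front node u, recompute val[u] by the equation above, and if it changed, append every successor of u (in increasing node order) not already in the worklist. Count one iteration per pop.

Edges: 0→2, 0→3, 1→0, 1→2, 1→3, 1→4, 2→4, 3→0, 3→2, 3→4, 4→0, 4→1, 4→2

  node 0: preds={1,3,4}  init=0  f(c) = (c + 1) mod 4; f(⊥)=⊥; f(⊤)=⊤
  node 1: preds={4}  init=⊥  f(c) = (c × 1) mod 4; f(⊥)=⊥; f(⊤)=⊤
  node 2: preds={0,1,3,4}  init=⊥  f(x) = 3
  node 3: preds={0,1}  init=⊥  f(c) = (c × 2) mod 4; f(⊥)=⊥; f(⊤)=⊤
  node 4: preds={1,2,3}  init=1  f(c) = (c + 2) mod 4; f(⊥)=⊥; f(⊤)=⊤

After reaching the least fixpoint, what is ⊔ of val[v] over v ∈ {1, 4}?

Trace (12 dequeues):
  [1] u=0 | in 1 | out ⊤ | prev 0 | push {}
  [2] u=1 | in 1 | out 1 | prev ⊥ | push {0}
  [3] u=2 | in ⊤ | out 3 | prev ⊥ | push {}
  [4] u=3 | in ⊤ | out ⊤ | prev ⊥ | push {2}
  [5] u=4 | in ⊤ | out ⊤ | prev 1 | push {1}
  [6] u=0 | in ⊤ | out ⊤ | ==
  [7] u=2 | in ⊤ | out 3 | ==
  [8] u=1 | in ⊤ | out ⊤ | prev 1 | push {0,2,3,4}
  [9] u=0 | in ⊤ | out ⊤ | ==
  [10] u=2 | in ⊤ | out 3 | ==
  [11] u=3 | in ⊤ | out ⊤ | ==
  [12] u=4 | in ⊤ | out ⊤ | ==

Converged values:
  [0] ⊤
  [1] ⊤
  [2] 3
  [3] ⊤
  [4] ⊤

⊤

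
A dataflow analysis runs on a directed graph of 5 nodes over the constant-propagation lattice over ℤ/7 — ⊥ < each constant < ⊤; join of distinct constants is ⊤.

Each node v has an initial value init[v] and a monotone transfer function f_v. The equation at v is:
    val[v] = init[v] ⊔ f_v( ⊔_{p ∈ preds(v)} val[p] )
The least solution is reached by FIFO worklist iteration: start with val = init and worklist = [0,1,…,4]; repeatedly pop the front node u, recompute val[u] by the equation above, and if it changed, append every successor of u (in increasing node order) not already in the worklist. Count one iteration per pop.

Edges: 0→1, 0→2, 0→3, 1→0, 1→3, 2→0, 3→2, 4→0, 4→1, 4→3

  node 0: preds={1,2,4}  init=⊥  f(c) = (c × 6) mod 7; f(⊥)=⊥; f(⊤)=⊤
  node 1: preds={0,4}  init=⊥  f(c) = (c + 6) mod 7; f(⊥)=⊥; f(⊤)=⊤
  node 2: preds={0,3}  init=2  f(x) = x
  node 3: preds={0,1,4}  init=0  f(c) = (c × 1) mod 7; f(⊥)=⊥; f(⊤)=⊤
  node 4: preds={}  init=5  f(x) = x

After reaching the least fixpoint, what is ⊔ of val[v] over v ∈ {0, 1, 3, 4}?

⊤

Iteration log — 7 steps:
  step 1. node 0  ⊔preds=⊤  new=⊤  old=⊥  +wl: 
  step 2. node 1  ⊔preds=⊤  new=⊤  old=⊥  +wl: 0
  step 3. node 2  ⊔preds=⊤  new=⊤  old=2  +wl: 
  step 4. node 3  ⊔preds=⊤  new=⊤  old=0  +wl: 2
  step 5. node 4  ⊔preds=⊥  new=5  stable
  step 6. node 0  ⊔preds=⊤  new=⊤  stable
  step 7. node 2  ⊔preds=⊤  new=⊤  stable

Least fixpoint reached:
  node 0: ⊤
  node 1: ⊤
  node 2: ⊤
  node 3: ⊤
  node 4: 5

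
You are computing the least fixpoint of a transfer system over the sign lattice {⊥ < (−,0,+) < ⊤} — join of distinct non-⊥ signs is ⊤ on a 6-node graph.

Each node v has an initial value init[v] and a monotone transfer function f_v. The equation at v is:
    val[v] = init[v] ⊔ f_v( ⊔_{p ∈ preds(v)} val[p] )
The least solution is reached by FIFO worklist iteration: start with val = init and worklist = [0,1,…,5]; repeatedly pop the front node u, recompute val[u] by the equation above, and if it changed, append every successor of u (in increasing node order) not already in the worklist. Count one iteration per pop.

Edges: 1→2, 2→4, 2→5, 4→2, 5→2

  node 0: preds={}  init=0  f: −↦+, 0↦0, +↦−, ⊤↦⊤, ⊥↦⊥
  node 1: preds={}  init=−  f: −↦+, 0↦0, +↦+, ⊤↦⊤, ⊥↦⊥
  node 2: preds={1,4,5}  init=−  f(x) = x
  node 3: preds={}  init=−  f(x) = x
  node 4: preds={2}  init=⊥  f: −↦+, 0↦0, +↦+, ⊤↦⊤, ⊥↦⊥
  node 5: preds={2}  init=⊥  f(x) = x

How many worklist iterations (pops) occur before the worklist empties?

Worklist (10 pops):
  #1 pop 0: in=⊥ → 0 (no change)
  #2 pop 1: in=⊥ → − (no change)
  #3 pop 2: in=− → − (no change)
  #4 pop 3: in=⊥ → − (no change)
  #5 pop 4: in=− → + (was ⊥); enqueue [2]
  #6 pop 5: in=− → − (was ⊥); enqueue []
  #7 pop 2: in=⊤ → ⊤ (was −); enqueue [4,5]
  #8 pop 4: in=⊤ → ⊤ (was +); enqueue [2]
  #9 pop 5: in=⊤ → ⊤ (was −); enqueue []
  #10 pop 2: in=⊤ → ⊤ (no change)

Fixpoint:
  val[0] = 0
  val[1] = −
  val[2] = ⊤
  val[3] = −
  val[4] = ⊤
  val[5] = ⊤

10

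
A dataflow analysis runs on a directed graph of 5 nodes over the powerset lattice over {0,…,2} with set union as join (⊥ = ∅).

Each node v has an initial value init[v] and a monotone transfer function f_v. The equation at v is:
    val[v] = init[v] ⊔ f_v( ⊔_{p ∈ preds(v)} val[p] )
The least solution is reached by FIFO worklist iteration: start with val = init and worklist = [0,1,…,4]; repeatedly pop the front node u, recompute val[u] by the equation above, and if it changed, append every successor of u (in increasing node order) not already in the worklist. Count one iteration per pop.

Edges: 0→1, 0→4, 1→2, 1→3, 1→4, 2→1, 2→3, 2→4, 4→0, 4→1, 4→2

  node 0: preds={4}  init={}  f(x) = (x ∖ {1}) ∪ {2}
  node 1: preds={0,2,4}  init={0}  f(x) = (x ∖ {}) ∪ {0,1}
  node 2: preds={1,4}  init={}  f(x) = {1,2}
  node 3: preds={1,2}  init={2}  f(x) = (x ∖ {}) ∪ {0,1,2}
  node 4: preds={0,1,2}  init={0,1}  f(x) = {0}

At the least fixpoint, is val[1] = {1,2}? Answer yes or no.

Worklist (6 pops):
  #1 pop 0: in={0,1} → {0,2} (was {}); enqueue []
  #2 pop 1: in={0,1,2} → {0,1,2} (was {0}); enqueue []
  #3 pop 2: in={0,1,2} → {1,2} (was {}); enqueue [1]
  #4 pop 3: in={0,1,2} → {0,1,2} (was {2}); enqueue []
  #5 pop 4: in={0,1,2} → {0,1} (no change)
  #6 pop 1: in={0,1,2} → {0,1,2} (no change)

Fixpoint:
  val[0] = {0,2}
  val[1] = {0,1,2}
  val[2] = {1,2}
  val[3] = {0,1,2}
  val[4] = {0,1}

no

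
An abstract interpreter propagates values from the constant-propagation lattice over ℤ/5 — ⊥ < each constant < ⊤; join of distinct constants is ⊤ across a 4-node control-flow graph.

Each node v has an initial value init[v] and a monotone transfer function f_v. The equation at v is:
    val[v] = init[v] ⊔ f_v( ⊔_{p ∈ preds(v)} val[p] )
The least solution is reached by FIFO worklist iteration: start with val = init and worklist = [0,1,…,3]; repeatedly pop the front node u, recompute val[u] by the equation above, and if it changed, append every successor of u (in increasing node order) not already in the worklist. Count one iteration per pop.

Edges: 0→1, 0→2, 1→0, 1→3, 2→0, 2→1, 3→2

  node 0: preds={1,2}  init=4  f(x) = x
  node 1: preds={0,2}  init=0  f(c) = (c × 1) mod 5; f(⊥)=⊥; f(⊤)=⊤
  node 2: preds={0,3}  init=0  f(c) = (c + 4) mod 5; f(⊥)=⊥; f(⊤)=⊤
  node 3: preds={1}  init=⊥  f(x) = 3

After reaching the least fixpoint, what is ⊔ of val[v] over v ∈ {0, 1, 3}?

⊤

Worklist (7 pops):
  #1 pop 0: in=0 → ⊤ (was 4); enqueue []
  #2 pop 1: in=⊤ → ⊤ (was 0); enqueue [0]
  #3 pop 2: in=⊤ → ⊤ (was 0); enqueue [1]
  #4 pop 3: in=⊤ → 3 (was ⊥); enqueue [2]
  #5 pop 0: in=⊤ → ⊤ (no change)
  #6 pop 1: in=⊤ → ⊤ (no change)
  #7 pop 2: in=⊤ → ⊤ (no change)

Fixpoint:
  val[0] = ⊤
  val[1] = ⊤
  val[2] = ⊤
  val[3] = 3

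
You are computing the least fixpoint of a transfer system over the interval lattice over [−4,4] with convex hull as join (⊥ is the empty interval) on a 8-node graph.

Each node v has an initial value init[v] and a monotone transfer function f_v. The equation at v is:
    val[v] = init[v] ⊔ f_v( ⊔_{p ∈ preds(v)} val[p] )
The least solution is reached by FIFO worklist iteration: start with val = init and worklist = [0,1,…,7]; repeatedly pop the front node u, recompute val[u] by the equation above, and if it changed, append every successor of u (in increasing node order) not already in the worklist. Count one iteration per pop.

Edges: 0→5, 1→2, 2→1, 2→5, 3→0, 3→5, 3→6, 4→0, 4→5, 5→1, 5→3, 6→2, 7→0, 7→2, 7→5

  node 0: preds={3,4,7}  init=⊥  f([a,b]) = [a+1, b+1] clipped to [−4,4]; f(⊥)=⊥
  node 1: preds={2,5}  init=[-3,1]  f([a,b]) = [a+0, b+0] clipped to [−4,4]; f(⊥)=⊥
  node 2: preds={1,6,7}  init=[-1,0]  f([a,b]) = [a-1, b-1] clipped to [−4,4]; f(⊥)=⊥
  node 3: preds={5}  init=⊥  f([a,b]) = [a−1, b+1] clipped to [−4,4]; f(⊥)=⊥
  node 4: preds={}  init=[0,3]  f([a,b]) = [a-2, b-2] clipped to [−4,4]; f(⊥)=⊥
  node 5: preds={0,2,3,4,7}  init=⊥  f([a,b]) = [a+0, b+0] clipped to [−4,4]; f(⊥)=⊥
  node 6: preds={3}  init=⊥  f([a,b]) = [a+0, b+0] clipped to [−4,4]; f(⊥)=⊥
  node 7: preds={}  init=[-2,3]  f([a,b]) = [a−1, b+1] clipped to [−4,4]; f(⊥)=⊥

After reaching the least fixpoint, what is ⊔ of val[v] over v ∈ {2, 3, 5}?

[-4,4]

Worklist (16 pops):
  #1 pop 0: in=[-2,3] → [-1,4] (was ⊥); enqueue []
  #2 pop 1: in=[-1,0] → [-3,1] (no change)
  #3 pop 2: in=[-3,3] → [-4,2] (was [-1,0]); enqueue [1]
  #4 pop 3: in=⊥ → ⊥ (no change)
  #5 pop 4: in=⊥ → [0,3] (no change)
  #6 pop 5: in=[-4,4] → [-4,4] (was ⊥); enqueue [3]
  #7 pop 6: in=⊥ → ⊥ (no change)
  #8 pop 7: in=⊥ → [-2,3] (no change)
  #9 pop 1: in=[-4,4] → [-4,4] (was [-3,1]); enqueue [2]
  #10 pop 3: in=[-4,4] → [-4,4] (was ⊥); enqueue [0,5,6]
  #11 pop 2: in=[-4,4] → [-4,3] (was [-4,2]); enqueue [1]
  #12 pop 0: in=[-4,4] → [-3,4] (was [-1,4]); enqueue []
  #13 pop 5: in=[-4,4] → [-4,4] (no change)
  #14 pop 6: in=[-4,4] → [-4,4] (was ⊥); enqueue [2]
  #15 pop 1: in=[-4,4] → [-4,4] (no change)
  #16 pop 2: in=[-4,4] → [-4,3] (no change)

Fixpoint:
  val[0] = [-3,4]
  val[1] = [-4,4]
  val[2] = [-4,3]
  val[3] = [-4,4]
  val[4] = [0,3]
  val[5] = [-4,4]
  val[6] = [-4,4]
  val[7] = [-2,3]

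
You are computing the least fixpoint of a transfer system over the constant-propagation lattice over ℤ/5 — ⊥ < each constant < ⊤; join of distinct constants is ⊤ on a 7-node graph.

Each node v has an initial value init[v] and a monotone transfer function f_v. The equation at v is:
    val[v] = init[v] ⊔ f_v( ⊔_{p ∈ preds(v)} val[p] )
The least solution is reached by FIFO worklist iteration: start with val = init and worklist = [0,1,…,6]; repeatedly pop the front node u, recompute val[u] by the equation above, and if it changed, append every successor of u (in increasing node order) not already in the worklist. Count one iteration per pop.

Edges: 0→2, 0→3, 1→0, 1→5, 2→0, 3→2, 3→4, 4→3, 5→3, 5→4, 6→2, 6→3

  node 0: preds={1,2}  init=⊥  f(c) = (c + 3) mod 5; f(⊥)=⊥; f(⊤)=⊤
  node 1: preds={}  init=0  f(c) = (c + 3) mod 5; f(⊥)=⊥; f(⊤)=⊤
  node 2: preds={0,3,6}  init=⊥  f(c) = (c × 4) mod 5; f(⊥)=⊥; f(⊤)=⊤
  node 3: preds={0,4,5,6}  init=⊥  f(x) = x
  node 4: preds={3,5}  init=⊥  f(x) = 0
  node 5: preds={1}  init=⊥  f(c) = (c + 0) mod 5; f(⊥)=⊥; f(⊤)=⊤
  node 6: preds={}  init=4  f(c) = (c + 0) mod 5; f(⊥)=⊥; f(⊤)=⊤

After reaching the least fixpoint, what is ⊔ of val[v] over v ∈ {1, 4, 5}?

0

Iteration log — 11 steps:
  step 1. node 0  ⊔preds=0  new=3  old=⊥  +wl: 
  step 2. node 1  ⊔preds=⊥  new=0  stable
  step 3. node 2  ⊔preds=⊤  new=⊤  old=⊥  +wl: 0
  step 4. node 3  ⊔preds=⊤  new=⊤  old=⊥  +wl: 2
  step 5. node 4  ⊔preds=⊤  new=0  old=⊥  +wl: 3
  step 6. node 5  ⊔preds=0  new=0  old=⊥  +wl: 4
  step 7. node 6  ⊔preds=⊥  new=4  stable
  step 8. node 0  ⊔preds=⊤  new=⊤  old=3  +wl: 
  step 9. node 2  ⊔preds=⊤  new=⊤  stable
  step 10. node 3  ⊔preds=⊤  new=⊤  stable
  step 11. node 4  ⊔preds=⊤  new=0  stable

Least fixpoint reached:
  node 0: ⊤
  node 1: 0
  node 2: ⊤
  node 3: ⊤
  node 4: 0
  node 5: 0
  node 6: 4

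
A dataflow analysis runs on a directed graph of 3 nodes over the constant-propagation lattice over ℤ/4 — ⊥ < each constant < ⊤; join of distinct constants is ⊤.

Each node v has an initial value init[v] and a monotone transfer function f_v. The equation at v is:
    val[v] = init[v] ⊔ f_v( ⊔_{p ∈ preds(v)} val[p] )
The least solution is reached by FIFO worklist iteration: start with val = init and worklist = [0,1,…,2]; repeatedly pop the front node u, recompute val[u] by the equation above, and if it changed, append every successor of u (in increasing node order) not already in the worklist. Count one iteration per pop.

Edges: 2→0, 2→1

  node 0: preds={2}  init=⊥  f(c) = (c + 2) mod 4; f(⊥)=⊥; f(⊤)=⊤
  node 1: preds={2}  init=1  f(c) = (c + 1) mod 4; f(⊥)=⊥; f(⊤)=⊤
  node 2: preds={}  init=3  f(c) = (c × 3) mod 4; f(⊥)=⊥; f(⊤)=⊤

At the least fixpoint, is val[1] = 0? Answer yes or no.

Trace (3 dequeues):
  [1] u=0 | in 3 | out 1 | prev ⊥ | push {}
  [2] u=1 | in 3 | out ⊤ | prev 1 | push {}
  [3] u=2 | in ⊥ | out 3 | ==

Converged values:
  [0] 1
  [1] ⊤
  [2] 3

no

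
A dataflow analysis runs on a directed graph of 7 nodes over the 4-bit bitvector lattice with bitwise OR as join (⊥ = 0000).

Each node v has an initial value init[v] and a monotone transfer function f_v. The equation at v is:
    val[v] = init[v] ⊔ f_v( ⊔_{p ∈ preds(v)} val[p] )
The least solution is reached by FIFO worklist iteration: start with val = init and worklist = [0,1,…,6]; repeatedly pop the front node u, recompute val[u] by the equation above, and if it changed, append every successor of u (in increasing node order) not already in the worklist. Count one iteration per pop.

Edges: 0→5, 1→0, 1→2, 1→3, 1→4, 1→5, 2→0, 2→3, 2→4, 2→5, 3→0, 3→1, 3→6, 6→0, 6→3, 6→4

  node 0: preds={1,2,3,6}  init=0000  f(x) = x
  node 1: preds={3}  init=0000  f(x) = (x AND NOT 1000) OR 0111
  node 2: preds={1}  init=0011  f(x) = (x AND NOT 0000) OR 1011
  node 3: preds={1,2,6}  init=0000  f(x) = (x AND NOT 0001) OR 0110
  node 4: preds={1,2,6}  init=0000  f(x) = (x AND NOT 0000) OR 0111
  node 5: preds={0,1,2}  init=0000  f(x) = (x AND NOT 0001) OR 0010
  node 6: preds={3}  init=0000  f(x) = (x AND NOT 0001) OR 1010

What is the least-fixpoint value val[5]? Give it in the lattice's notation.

1110

Trace (12 dequeues):
  [1] u=0 | in 0011 | out 0011 | prev 0000 | push {}
  [2] u=1 | in 0000 | out 0111 | prev 0000 | push {0}
  [3] u=2 | in 0111 | out 1111 | prev 0011 | push {}
  [4] u=3 | in 1111 | out 1110 | prev 0000 | push {1}
  [5] u=4 | in 1111 | out 1111 | prev 0000 | push {}
  [6] u=5 | in 1111 | out 1110 | prev 0000 | push {}
  [7] u=6 | in 1110 | out 1110 | prev 0000 | push {3,4}
  [8] u=0 | in 1111 | out 1111 | prev 0011 | push {5}
  [9] u=1 | in 1110 | out 0111 | ==
  [10] u=3 | in 1111 | out 1110 | ==
  [11] u=4 | in 1111 | out 1111 | ==
  [12] u=5 | in 1111 | out 1110 | ==

Converged values:
  [0] 1111
  [1] 0111
  [2] 1111
  [3] 1110
  [4] 1111
  [5] 1110
  [6] 1110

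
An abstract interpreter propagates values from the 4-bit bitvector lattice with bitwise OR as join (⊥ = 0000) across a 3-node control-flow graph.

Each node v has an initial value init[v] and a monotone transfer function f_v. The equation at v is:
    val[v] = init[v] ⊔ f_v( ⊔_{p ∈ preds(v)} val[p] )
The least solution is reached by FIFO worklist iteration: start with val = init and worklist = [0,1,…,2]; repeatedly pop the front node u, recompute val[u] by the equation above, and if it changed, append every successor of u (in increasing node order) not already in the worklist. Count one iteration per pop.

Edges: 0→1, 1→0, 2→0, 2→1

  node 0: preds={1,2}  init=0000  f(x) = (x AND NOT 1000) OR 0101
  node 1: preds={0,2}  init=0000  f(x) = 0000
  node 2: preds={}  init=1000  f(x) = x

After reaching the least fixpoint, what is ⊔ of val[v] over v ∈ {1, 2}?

1000

Worklist (3 pops):
  #1 pop 0: in=1000 → 0101 (was 0000); enqueue []
  #2 pop 1: in=1101 → 0000 (no change)
  #3 pop 2: in=0000 → 1000 (no change)

Fixpoint:
  val[0] = 0101
  val[1] = 0000
  val[2] = 1000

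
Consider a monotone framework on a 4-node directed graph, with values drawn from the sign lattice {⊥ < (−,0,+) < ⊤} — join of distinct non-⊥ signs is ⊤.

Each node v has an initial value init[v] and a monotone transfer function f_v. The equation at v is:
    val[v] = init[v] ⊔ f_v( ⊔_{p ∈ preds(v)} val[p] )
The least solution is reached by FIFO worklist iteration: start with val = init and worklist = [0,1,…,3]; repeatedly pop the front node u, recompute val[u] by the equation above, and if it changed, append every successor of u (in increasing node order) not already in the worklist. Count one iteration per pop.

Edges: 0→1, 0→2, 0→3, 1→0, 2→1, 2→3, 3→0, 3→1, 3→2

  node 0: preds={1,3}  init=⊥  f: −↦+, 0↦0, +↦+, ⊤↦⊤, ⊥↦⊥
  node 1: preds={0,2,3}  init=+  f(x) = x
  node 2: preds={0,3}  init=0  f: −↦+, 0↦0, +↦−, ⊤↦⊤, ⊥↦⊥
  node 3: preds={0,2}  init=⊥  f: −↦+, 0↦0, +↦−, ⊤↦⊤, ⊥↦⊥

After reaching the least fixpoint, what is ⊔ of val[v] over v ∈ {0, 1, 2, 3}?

⊤

Trace (8 dequeues):
  [1] u=0 | in + | out + | prev ⊥ | push {}
  [2] u=1 | in ⊤ | out ⊤ | prev + | push {0}
  [3] u=2 | in + | out ⊤ | prev 0 | push {1}
  [4] u=3 | in ⊤ | out ⊤ | prev ⊥ | push {2}
  [5] u=0 | in ⊤ | out ⊤ | prev + | push {3}
  [6] u=1 | in ⊤ | out ⊤ | ==
  [7] u=2 | in ⊤ | out ⊤ | ==
  [8] u=3 | in ⊤ | out ⊤ | ==

Converged values:
  [0] ⊤
  [1] ⊤
  [2] ⊤
  [3] ⊤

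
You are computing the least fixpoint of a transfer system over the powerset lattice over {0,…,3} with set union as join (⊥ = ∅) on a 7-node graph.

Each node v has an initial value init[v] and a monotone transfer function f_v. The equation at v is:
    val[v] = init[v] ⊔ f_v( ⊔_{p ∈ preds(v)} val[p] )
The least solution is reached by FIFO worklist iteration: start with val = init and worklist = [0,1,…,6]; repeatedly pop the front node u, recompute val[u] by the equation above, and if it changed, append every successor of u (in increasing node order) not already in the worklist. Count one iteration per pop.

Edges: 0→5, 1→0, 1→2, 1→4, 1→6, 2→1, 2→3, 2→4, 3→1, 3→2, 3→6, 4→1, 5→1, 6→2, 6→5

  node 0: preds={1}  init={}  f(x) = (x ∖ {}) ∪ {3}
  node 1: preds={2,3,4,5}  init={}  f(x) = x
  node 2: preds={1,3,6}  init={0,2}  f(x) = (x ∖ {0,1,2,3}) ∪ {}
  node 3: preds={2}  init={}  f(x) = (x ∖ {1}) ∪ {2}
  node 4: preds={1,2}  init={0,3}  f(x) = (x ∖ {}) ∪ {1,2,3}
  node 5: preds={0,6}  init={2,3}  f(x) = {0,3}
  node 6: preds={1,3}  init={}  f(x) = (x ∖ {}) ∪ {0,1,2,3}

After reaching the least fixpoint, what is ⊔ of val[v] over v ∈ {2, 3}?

Worklist (15 pops):
  #1 pop 0: in={} → {3} (was {}); enqueue []
  #2 pop 1: in={0,2,3} → {0,2,3} (was {}); enqueue [0]
  #3 pop 2: in={0,2,3} → {0,2} (no change)
  #4 pop 3: in={0,2} → {0,2} (was {}); enqueue [1,2]
  #5 pop 4: in={0,2,3} → {0,1,2,3} (was {0,3}); enqueue []
  #6 pop 5: in={3} → {0,2,3} (was {2,3}); enqueue []
  #7 pop 6: in={0,2,3} → {0,1,2,3} (was {}); enqueue [5]
  #8 pop 0: in={0,2,3} → {0,2,3} (was {3}); enqueue []
  #9 pop 1: in={0,1,2,3} → {0,1,2,3} (was {0,2,3}); enqueue [0,4,6]
  #10 pop 2: in={0,1,2,3} → {0,2} (no change)
  #11 pop 5: in={0,1,2,3} → {0,2,3} (no change)
  #12 pop 0: in={0,1,2,3} → {0,1,2,3} (was {0,2,3}); enqueue [5]
  #13 pop 4: in={0,1,2,3} → {0,1,2,3} (no change)
  #14 pop 6: in={0,1,2,3} → {0,1,2,3} (no change)
  #15 pop 5: in={0,1,2,3} → {0,2,3} (no change)

Fixpoint:
  val[0] = {0,1,2,3}
  val[1] = {0,1,2,3}
  val[2] = {0,2}
  val[3] = {0,2}
  val[4] = {0,1,2,3}
  val[5] = {0,2,3}
  val[6] = {0,1,2,3}

{0,2}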